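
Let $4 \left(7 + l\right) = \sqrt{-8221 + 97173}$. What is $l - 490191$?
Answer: $-490198 + \frac{\sqrt{22238}}{2} \approx -4.9012 \cdot 10^{5}$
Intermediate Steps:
$l = -7 + \frac{\sqrt{22238}}{2}$ ($l = -7 + \frac{\sqrt{-8221 + 97173}}{4} = -7 + \frac{\sqrt{88952}}{4} = -7 + \frac{2 \sqrt{22238}}{4} = -7 + \frac{\sqrt{22238}}{2} \approx 67.562$)
$l - 490191 = \left(-7 + \frac{\sqrt{22238}}{2}\right) - 490191 = -490198 + \frac{\sqrt{22238}}{2}$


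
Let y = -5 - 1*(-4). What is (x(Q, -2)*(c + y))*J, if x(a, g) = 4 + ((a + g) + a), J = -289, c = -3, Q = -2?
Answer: -2312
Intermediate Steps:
y = -1 (y = -5 + 4 = -1)
x(a, g) = 4 + g + 2*a (x(a, g) = 4 + (g + 2*a) = 4 + g + 2*a)
(x(Q, -2)*(c + y))*J = ((4 - 2 + 2*(-2))*(-3 - 1))*(-289) = ((4 - 2 - 4)*(-4))*(-289) = -2*(-4)*(-289) = 8*(-289) = -2312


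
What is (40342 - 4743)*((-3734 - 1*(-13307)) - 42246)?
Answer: -1163126127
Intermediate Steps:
(40342 - 4743)*((-3734 - 1*(-13307)) - 42246) = 35599*((-3734 + 13307) - 42246) = 35599*(9573 - 42246) = 35599*(-32673) = -1163126127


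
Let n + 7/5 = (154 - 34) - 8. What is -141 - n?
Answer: -1258/5 ≈ -251.60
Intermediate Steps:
n = 553/5 (n = -7/5 + ((154 - 34) - 8) = -7/5 + (120 - 8) = -7/5 + 112 = 553/5 ≈ 110.60)
-141 - n = -141 - 1*553/5 = -141 - 553/5 = -1258/5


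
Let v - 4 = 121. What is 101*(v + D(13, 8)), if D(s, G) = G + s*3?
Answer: 17372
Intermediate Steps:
v = 125 (v = 4 + 121 = 125)
D(s, G) = G + 3*s
101*(v + D(13, 8)) = 101*(125 + (8 + 3*13)) = 101*(125 + (8 + 39)) = 101*(125 + 47) = 101*172 = 17372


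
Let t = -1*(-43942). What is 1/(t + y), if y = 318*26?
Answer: 1/52210 ≈ 1.9153e-5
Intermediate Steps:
t = 43942
y = 8268
1/(t + y) = 1/(43942 + 8268) = 1/52210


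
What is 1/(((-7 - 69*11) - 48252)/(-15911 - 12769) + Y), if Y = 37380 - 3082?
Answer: 14340/491857829 ≈ 2.9155e-5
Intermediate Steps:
Y = 34298
1/(((-7 - 69*11) - 48252)/(-15911 - 12769) + Y) = 1/(((-7 - 69*11) - 48252)/(-15911 - 12769) + 34298) = 1/(((-7 - 759) - 48252)/(-28680) + 34298) = 1/((-766 - 48252)*(-1/28680) + 34298) = 1/(-49018*(-1/28680) + 34298) = 1/(24509/14340 + 34298) = 1/(491857829/14340) = 14340/491857829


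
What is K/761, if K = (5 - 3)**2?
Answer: 4/761 ≈ 0.0052562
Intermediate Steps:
K = 4 (K = 2**2 = 4)
K/761 = 4/761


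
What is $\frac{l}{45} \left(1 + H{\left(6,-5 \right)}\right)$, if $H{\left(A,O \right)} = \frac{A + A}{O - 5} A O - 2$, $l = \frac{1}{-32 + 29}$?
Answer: $- \frac{7}{27} \approx -0.25926$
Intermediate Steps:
$l = - \frac{1}{3}$ ($l = \frac{1}{-3} = - \frac{1}{3} \approx -0.33333$)
$H{\left(A,O \right)} = -2 + \frac{2 O A^{2}}{-5 + O}$ ($H{\left(A,O \right)} = \frac{2 A}{-5 + O} A O - 2 = \frac{2 A^{2}}{-5 + O} O - 2 = \frac{2 O A^{2}}{-5 + O} - 2 = -2 + \frac{2 O A^{2}}{-5 + O}$)
$\frac{l}{45} \left(1 + H{\left(6,-5 \right)}\right) = - \frac{1}{3 \cdot 45} \left(1 + \frac{2 \left(5 - -5 - 5 \cdot 6^{2}\right)}{-5 - 5}\right) = \left(- \frac{1}{3}\right) \frac{1}{45} \left(1 + \frac{2 \left(5 + 5 - 180\right)}{-10}\right) = - \frac{1 + 2 \left(- \frac{1}{10}\right) \left(5 + 5 - 180\right)}{135} = - \frac{1 + 2 \left(- \frac{1}{10}\right) \left(-170\right)}{135} = - \frac{1 + 34}{135} = \left(- \frac{1}{135}\right) 35 = - \frac{7}{27}$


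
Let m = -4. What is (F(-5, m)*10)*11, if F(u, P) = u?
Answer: -550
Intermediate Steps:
(F(-5, m)*10)*11 = -5*10*11 = -50*11 = -550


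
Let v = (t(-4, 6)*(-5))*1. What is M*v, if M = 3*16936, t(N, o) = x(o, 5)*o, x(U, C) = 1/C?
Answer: -304848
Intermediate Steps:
t(N, o) = o/5
v = -6 (v = (((⅕)*6)*(-5))*1 = ((6/5)*(-5))*1 = -6*1 = -6)
M = 50808
M*v = 50808*(-6) = -304848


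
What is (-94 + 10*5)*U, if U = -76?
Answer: 3344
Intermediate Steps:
(-94 + 10*5)*U = (-94 + 10*5)*(-76) = (-94 + 50)*(-76) = -44*(-76) = 3344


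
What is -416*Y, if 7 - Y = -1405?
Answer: -587392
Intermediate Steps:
Y = 1412 (Y = 7 - 1*(-1405) = 7 + 1405 = 1412)
-416*Y = -416*1412 = -587392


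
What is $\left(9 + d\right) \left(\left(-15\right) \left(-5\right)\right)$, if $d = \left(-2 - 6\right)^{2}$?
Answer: $5475$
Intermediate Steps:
$d = 64$ ($d = \left(-8\right)^{2} = 64$)
$\left(9 + d\right) \left(\left(-15\right) \left(-5\right)\right) = \left(9 + 64\right) \left(\left(-15\right) \left(-5\right)\right) = 73 \cdot 75 = 5475$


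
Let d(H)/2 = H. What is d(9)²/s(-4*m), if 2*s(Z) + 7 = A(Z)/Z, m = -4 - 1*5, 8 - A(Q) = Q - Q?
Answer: -5832/61 ≈ -95.607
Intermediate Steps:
A(Q) = 8 (A(Q) = 8 - (Q - Q) = 8 - 1*0 = 8 + 0 = 8)
d(H) = 2*H
m = -9 (m = -4 - 5 = -9)
s(Z) = -7/2 + 4/Z (s(Z) = -7/2 + (8/Z)/2 = -7/2 + 4/Z)
d(9)²/s(-4*m) = (2*9)²/(-7/2 + 4/((-4*(-9)))) = 18²/(-7/2 + 4/36) = 324/(-7/2 + 4*(1/36)) = 324/(-7/2 + ⅑) = 324/(-61/18) = 324*(-18/61) = -5832/61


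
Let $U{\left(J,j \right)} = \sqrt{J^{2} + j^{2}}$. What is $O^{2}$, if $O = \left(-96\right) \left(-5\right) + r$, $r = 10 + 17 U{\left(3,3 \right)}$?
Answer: $245302 + 49980 \sqrt{2} \approx 3.1598 \cdot 10^{5}$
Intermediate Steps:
$r = 10 + 51 \sqrt{2}$ ($r = 10 + 17 \sqrt{3^{2} + 3^{2}} = 10 + 17 \sqrt{9 + 9} = 10 + 17 \sqrt{18} = 10 + 17 \cdot 3 \sqrt{2} = 10 + 51 \sqrt{2} \approx 82.125$)
$O = 490 + 51 \sqrt{2}$ ($O = \left(-96\right) \left(-5\right) + \left(10 + 51 \sqrt{2}\right) = 480 + \left(10 + 51 \sqrt{2}\right) = 490 + 51 \sqrt{2} \approx 562.13$)
$O^{2} = \left(490 + 51 \sqrt{2}\right)^{2}$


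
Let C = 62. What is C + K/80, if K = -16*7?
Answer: 303/5 ≈ 60.600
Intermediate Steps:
K = -112
C + K/80 = 62 - 112/80 = 62 - 112*1/80 = 62 - 7/5 = 303/5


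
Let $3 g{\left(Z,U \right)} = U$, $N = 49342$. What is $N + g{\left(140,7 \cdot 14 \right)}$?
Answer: $\frac{148124}{3} \approx 49375.0$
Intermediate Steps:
$g{\left(Z,U \right)} = \frac{U}{3}$
$N + g{\left(140,7 \cdot 14 \right)} = 49342 + \frac{7 \cdot 14}{3} = 49342 + \frac{1}{3} \cdot 98 = 49342 + \frac{98}{3} = \frac{148124}{3}$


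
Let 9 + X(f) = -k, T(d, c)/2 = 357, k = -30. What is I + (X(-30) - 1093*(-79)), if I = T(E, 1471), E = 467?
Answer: 87082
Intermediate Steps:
T(d, c) = 714 (T(d, c) = 2*357 = 714)
X(f) = 21 (X(f) = -9 - 1*(-30) = -9 + 30 = 21)
I = 714
I + (X(-30) - 1093*(-79)) = 714 + (21 - 1093*(-79)) = 714 + (21 + 86347) = 714 + 86368 = 87082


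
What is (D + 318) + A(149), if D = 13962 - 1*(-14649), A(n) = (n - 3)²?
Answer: 50245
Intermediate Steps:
A(n) = (-3 + n)²
D = 28611 (D = 13962 + 14649 = 28611)
(D + 318) + A(149) = (28611 + 318) + (-3 + 149)² = 28929 + 146² = 28929 + 21316 = 50245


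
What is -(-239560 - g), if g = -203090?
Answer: 36470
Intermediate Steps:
-(-239560 - g) = -(-239560 - 1*(-203090)) = -(-239560 + 203090) = -1*(-36470) = 36470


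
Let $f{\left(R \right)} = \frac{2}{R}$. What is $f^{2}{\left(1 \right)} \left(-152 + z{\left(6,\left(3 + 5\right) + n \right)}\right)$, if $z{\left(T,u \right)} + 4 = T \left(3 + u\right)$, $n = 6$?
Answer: $-216$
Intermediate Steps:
$z{\left(T,u \right)} = -4 + T \left(3 + u\right)$
$f^{2}{\left(1 \right)} \left(-152 + z{\left(6,\left(3 + 5\right) + n \right)}\right) = \left(\frac{2}{1}\right)^{2} \left(-152 + \left(-4 + 3 \cdot 6 + 6 \left(\left(3 + 5\right) + 6\right)\right)\right) = \left(2 \cdot 1\right)^{2} \left(-152 + \left(-4 + 18 + 6 \left(8 + 6\right)\right)\right) = 2^{2} \left(-152 + \left(-4 + 18 + 6 \cdot 14\right)\right) = 4 \left(-152 + \left(-4 + 18 + 84\right)\right) = 4 \left(-152 + 98\right) = 4 \left(-54\right) = -216$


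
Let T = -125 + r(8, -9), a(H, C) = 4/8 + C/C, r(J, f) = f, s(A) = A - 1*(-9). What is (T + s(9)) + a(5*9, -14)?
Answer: -229/2 ≈ -114.50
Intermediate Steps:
s(A) = 9 + A (s(A) = A + 9 = 9 + A)
a(H, C) = 3/2 (a(H, C) = 4*(⅛) + 1 = ½ + 1 = 3/2)
T = -134 (T = -125 - 9 = -134)
(T + s(9)) + a(5*9, -14) = (-134 + (9 + 9)) + 3/2 = (-134 + 18) + 3/2 = -116 + 3/2 = -229/2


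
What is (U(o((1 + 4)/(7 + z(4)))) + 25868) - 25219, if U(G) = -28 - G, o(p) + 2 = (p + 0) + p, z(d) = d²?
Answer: 14319/23 ≈ 622.57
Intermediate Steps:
o(p) = -2 + 2*p (o(p) = -2 + ((p + 0) + p) = -2 + (p + p) = -2 + 2*p)
(U(o((1 + 4)/(7 + z(4)))) + 25868) - 25219 = ((-28 - (-2 + 2*((1 + 4)/(7 + 4²)))) + 25868) - 25219 = ((-28 - (-2 + 2*(5/(7 + 16)))) + 25868) - 25219 = ((-28 - (-2 + 2*(5/23))) + 25868) - 25219 = ((-28 - (-2 + 10/23)) + 25868) - 25219 = ((-28 - 1*(-36/23)) + 25868) - 25219 = ((-28 + 36/23) + 25868) - 25219 = (-608/23 + 25868) - 25219 = 594356/23 - 25219 = 14319/23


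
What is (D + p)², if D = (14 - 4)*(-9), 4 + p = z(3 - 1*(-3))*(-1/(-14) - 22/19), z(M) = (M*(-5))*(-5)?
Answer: 1168067329/17689 ≈ 66034.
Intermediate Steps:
z(M) = 25*M (z(M) = -5*M*(-5) = 25*M)
p = -22207/133 (p = -4 + (25*(3 - 1*(-3)))*(-1/(-14) - 22/19) = -4 + (25*(3 + 3))*(-1*(-1/14) - 22*1/19) = -4 + (25*6)*(1/14 - 22/19) = -4 + 150*(-289/266) = -4 - 21675/133 = -22207/133 ≈ -166.97)
D = -90 (D = 10*(-9) = -90)
(D + p)² = (-90 - 22207/133)² = (-34177/133)² = 1168067329/17689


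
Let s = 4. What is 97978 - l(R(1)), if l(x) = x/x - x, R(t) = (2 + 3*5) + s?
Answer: 97998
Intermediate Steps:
R(t) = 21 (R(t) = (2 + 3*5) + 4 = (2 + 15) + 4 = 17 + 4 = 21)
l(x) = 1 - x
97978 - l(R(1)) = 97978 - (1 - 1*21) = 97978 - (1 - 21) = 97978 - 1*(-20) = 97978 + 20 = 97998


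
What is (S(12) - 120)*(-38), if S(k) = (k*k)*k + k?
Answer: -61560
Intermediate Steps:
S(k) = k + k³ (S(k) = k²*k + k = k³ + k = k + k³)
(S(12) - 120)*(-38) = ((12 + 12³) - 120)*(-38) = ((12 + 1728) - 120)*(-38) = (1740 - 120)*(-38) = 1620*(-38) = -61560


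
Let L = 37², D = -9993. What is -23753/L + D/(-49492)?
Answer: -1161903059/67754548 ≈ -17.149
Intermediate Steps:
L = 1369
-23753/L + D/(-49492) = -23753/1369 - 9993/(-49492) = -23753*1/1369 - 9993*(-1/49492) = -23753/1369 + 9993/49492 = -1161903059/67754548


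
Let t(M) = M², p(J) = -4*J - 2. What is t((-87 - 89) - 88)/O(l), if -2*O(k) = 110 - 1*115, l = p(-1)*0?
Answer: 139392/5 ≈ 27878.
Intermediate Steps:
p(J) = -2 - 4*J
l = 0 (l = (-2 - 4*(-1))*0 = (-2 + 4)*0 = 2*0 = 0)
O(k) = 5/2 (O(k) = -(110 - 1*115)/2 = -(110 - 115)/2 = -½*(-5) = 5/2)
t((-87 - 89) - 88)/O(l) = ((-87 - 89) - 88)²/(5/2) = (-176 - 88)²*(⅖) = (-264)²*(⅖) = 69696*(⅖) = 139392/5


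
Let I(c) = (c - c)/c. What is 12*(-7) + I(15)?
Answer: -84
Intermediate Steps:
I(c) = 0 (I(c) = 0/c = 0)
12*(-7) + I(15) = 12*(-7) + 0 = -84 + 0 = -84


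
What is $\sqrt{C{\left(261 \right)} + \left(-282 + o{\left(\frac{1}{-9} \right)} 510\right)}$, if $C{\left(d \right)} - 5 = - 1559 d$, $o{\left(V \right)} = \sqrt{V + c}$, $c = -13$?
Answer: $\sqrt{-407176 + 170 i \sqrt{118}} \approx 1.447 + 638.11 i$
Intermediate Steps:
$o{\left(V \right)} = \sqrt{-13 + V}$ ($o{\left(V \right)} = \sqrt{V - 13} = \sqrt{-13 + V}$)
$C{\left(d \right)} = 5 - 1559 d$
$\sqrt{C{\left(261 \right)} + \left(-282 + o{\left(\frac{1}{-9} \right)} 510\right)} = \sqrt{\left(5 - 406899\right) - \left(282 - \sqrt{-13 + \frac{1}{-9}} \cdot 510\right)} = \sqrt{\left(5 - 406899\right) - \left(282 - \sqrt{-13 - \frac{1}{9}} \cdot 510\right)} = \sqrt{-406894 - \left(282 - \sqrt{- \frac{118}{9}} \cdot 510\right)} = \sqrt{-406894 - \left(282 - \frac{i \sqrt{118}}{3} \cdot 510\right)} = \sqrt{-406894 - \left(282 - 170 i \sqrt{118}\right)} = \sqrt{-407176 + 170 i \sqrt{118}}$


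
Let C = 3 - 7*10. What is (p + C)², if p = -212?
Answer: 77841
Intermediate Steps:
C = -67 (C = 3 - 70 = -67)
(p + C)² = (-212 - 67)² = (-279)² = 77841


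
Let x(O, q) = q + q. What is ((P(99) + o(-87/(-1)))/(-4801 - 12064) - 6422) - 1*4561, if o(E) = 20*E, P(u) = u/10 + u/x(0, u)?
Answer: -926150227/84325 ≈ -10983.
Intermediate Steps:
x(O, q) = 2*q
P(u) = ½ + u/10 (P(u) = u/10 + u/((2*u)) = u*(⅒) + u*(1/(2*u)) = u/10 + ½ = ½ + u/10)
((P(99) + o(-87/(-1)))/(-4801 - 12064) - 6422) - 1*4561 = (((½ + (⅒)*99) + 20*(-87/(-1)))/(-4801 - 12064) - 6422) - 1*4561 = (((½ + 99/10) + 20*(-87*(-1)))/(-16865) - 6422) - 4561 = ((52/5 + 20*87)*(-1/16865) - 6422) - 4561 = ((52/5 + 1740)*(-1/16865) - 6422) - 4561 = ((8752/5)*(-1/16865) - 6422) - 4561 = (-8752/84325 - 6422) - 4561 = -541543902/84325 - 4561 = -926150227/84325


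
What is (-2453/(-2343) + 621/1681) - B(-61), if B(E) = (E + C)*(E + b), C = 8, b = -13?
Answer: -1403776730/358053 ≈ -3920.6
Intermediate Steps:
B(E) = (-13 + E)*(8 + E) (B(E) = (E + 8)*(E - 13) = (8 + E)*(-13 + E) = (-13 + E)*(8 + E))
(-2453/(-2343) + 621/1681) - B(-61) = (-2453/(-2343) + 621/1681) - (-104 + (-61)**2 - 5*(-61)) = (-2453*(-1/2343) + 621*(1/1681)) - (-104 + 3721 + 305) = (223/213 + 621/1681) - 1*3922 = 507136/358053 - 3922 = -1403776730/358053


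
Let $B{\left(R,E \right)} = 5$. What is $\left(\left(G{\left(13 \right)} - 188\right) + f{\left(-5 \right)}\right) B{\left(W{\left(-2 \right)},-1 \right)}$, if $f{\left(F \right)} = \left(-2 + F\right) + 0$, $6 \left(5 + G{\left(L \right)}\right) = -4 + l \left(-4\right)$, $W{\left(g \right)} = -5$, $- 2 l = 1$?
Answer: $- \frac{3005}{3} \approx -1001.7$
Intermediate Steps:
$l = - \frac{1}{2}$ ($l = \left(- \frac{1}{2}\right) 1 = - \frac{1}{2} \approx -0.5$)
$G{\left(L \right)} = - \frac{16}{3}$ ($G{\left(L \right)} = -5 + \frac{-4 - -2}{6} = -5 + \frac{-4 + 2}{6} = -5 + \frac{1}{6} \left(-2\right) = -5 - \frac{1}{3} = - \frac{16}{3}$)
$f{\left(F \right)} = -2 + F$
$\left(\left(G{\left(13 \right)} - 188\right) + f{\left(-5 \right)}\right) B{\left(W{\left(-2 \right)},-1 \right)} = \left(\left(- \frac{16}{3} - 188\right) - 7\right) 5 = \left(- \frac{580}{3} - 7\right) 5 = \left(- \frac{601}{3}\right) 5 = - \frac{3005}{3}$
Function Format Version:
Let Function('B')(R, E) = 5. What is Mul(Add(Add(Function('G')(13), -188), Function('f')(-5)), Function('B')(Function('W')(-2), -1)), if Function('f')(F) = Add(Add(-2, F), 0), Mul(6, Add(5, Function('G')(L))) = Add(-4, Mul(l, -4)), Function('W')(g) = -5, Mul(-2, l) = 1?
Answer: Rational(-3005, 3) ≈ -1001.7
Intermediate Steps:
l = Rational(-1, 2) (l = Mul(Rational(-1, 2), 1) = Rational(-1, 2) ≈ -0.50000)
Function('G')(L) = Rational(-16, 3) (Function('G')(L) = Add(-5, Mul(Rational(1, 6), Add(-4, Mul(Rational(-1, 2), -4)))) = Add(-5, Mul(Rational(1, 6), Add(-4, 2))) = Add(-5, Mul(Rational(1, 6), -2)) = Add(-5, Rational(-1, 3)) = Rational(-16, 3))
Function('f')(F) = Add(-2, F)
Mul(Add(Add(Function('G')(13), -188), Function('f')(-5)), Function('B')(Function('W')(-2), -1)) = Mul(Add(Add(Rational(-16, 3), -188), Add(-2, -5)), 5) = Mul(Add(Rational(-580, 3), -7), 5) = Mul(Rational(-601, 3), 5) = Rational(-3005, 3)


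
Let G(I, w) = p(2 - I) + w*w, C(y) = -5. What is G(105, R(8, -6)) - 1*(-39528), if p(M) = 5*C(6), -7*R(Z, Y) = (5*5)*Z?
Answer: 1975647/49 ≈ 40319.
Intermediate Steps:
R(Z, Y) = -25*Z/7 (R(Z, Y) = -5*5*Z/7 = -25*Z/7)
p(M) = -25 (p(M) = 5*(-5) = -25)
G(I, w) = -25 + w² (G(I, w) = -25 + w*w = -25 + w²)
G(105, R(8, -6)) - 1*(-39528) = (-25 + (-25/7*8)²) - 1*(-39528) = (-25 + (-200/7)²) + 39528 = (-25 + 40000/49) + 39528 = 38775/49 + 39528 = 1975647/49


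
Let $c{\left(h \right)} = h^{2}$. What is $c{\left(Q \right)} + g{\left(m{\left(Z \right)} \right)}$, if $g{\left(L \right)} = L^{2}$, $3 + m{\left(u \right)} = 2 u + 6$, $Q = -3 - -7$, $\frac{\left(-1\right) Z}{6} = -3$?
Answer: $1537$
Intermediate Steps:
$Z = 18$ ($Z = \left(-6\right) \left(-3\right) = 18$)
$Q = 4$ ($Q = -3 + 7 = 4$)
$m{\left(u \right)} = 3 + 2 u$ ($m{\left(u \right)} = -3 + \left(2 u + 6\right) = -3 + \left(6 + 2 u\right) = 3 + 2 u$)
$c{\left(Q \right)} + g{\left(m{\left(Z \right)} \right)} = 4^{2} + \left(3 + 2 \cdot 18\right)^{2} = 16 + \left(3 + 36\right)^{2} = 16 + 39^{2} = 16 + 1521 = 1537$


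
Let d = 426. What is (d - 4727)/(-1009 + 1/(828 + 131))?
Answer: 4124659/967630 ≈ 4.2626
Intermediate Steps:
(d - 4727)/(-1009 + 1/(828 + 131)) = (426 - 4727)/(-1009 + 1/(828 + 131)) = -4301/(-1009 + 1/959) = -4301/(-967630/959) = -4301*(-959/967630) = 4124659/967630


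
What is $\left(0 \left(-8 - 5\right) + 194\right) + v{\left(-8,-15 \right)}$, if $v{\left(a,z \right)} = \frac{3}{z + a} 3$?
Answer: $\frac{4453}{23} \approx 193.61$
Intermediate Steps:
$v{\left(a,z \right)} = \frac{9}{a + z}$ ($v{\left(a,z \right)} = \frac{3}{a + z} 3 = \frac{9}{a + z}$)
$\left(0 \left(-8 - 5\right) + 194\right) + v{\left(-8,-15 \right)} = \left(0 \left(-8 - 5\right) + 194\right) + \frac{9}{-8 - 15} = \left(0 \left(-13\right) + 194\right) + \frac{9}{-23} = \left(0 + 194\right) + 9 \left(- \frac{1}{23}\right) = 194 - \frac{9}{23} = \frac{4453}{23}$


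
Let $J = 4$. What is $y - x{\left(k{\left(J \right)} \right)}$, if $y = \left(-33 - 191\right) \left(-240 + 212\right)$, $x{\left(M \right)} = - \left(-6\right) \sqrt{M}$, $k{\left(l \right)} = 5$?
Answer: $6272 - 6 \sqrt{5} \approx 6258.6$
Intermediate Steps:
$x{\left(M \right)} = 6 \sqrt{M}$
$y = 6272$ ($y = \left(-224\right) \left(-28\right) = 6272$)
$y - x{\left(k{\left(J \right)} \right)} = 6272 - 6 \sqrt{5}$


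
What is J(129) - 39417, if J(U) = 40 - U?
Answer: -39506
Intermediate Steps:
J(129) - 39417 = (40 - 1*129) - 39417 = (40 - 129) - 39417 = -89 - 39417 = -39506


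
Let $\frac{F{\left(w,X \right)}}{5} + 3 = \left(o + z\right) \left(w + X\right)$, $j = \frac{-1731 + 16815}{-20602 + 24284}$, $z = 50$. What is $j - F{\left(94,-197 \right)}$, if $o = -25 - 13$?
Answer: $\frac{11412537}{1841} \approx 6199.1$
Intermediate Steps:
$o = -38$ ($o = -25 - 13 = -38$)
$j = \frac{7542}{1841}$ ($j = \frac{15084}{3682} = 15084 \cdot \frac{1}{3682} = \frac{7542}{1841} \approx 4.0967$)
$F{\left(w,X \right)} = -15 + 60 X + 60 w$ ($F{\left(w,X \right)} = -15 + 5 \left(-38 + 50\right) \left(w + X\right) = -15 + 5 \cdot 12 \left(X + w\right) = -15 + 5 \left(12 X + 12 w\right) = -15 + \left(60 X + 60 w\right) = -15 + 60 X + 60 w$)
$j - F{\left(94,-197 \right)} = \frac{7542}{1841} - \left(-15 + 60 \left(-197\right) + 60 \cdot 94\right) = \frac{7542}{1841} - \left(-15 - 11820 + 5640\right) = \frac{7542}{1841} - -6195 = \frac{7542}{1841} + 6195 = \frac{11412537}{1841}$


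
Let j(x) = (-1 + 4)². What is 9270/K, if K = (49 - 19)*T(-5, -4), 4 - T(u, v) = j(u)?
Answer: -309/5 ≈ -61.800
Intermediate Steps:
j(x) = 9 (j(x) = 3² = 9)
T(u, v) = -5 (T(u, v) = 4 - 1*9 = 4 - 9 = -5)
K = -150 (K = (49 - 19)*(-5) = 30*(-5) = -150)
9270/K = 9270/(-150) = 9270*(-1/150) = -309/5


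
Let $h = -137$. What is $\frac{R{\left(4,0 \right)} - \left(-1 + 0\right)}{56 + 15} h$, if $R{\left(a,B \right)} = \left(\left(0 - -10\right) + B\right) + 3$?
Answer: $- \frac{1918}{71} \approx -27.014$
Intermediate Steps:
$R{\left(a,B \right)} = 13 + B$ ($R{\left(a,B \right)} = \left(\left(0 + 10\right) + B\right) + 3 = \left(10 + B\right) + 3 = 13 + B$)
$\frac{R{\left(4,0 \right)} - \left(-1 + 0\right)}{56 + 15} h = \frac{\left(13 + 0\right) - \left(-1 + 0\right)}{56 + 15} \left(-137\right) = \frac{13 - -1}{71} \left(-137\right) = \left(13 + 1\right) \frac{1}{71} \left(-137\right) = 14 \cdot \frac{1}{71} \left(-137\right) = \frac{14}{71} \left(-137\right) = - \frac{1918}{71}$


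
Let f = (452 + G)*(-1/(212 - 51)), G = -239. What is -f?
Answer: 213/161 ≈ 1.3230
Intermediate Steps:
f = -213/161 (f = (452 - 239)*(-1/(212 - 51)) = 213*(-1/161) = -213/161 ≈ -1.3230)
-f = -1*(-213/161) = 213/161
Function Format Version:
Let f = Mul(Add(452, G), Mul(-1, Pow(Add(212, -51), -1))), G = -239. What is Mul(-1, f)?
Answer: Rational(213, 161) ≈ 1.3230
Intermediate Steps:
f = Rational(-213, 161) (f = Mul(Add(452, -239), Mul(-1, Pow(Add(212, -51), -1))) = Mul(213, Mul(-1, Pow(161, -1))) = Mul(213, Mul(-1, Rational(1, 161))) = Mul(213, Rational(-1, 161)) = Rational(-213, 161) ≈ -1.3230)
Mul(-1, f) = Mul(-1, Rational(-213, 161)) = Rational(213, 161)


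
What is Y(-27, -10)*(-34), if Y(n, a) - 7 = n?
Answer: 680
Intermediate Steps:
Y(n, a) = 7 + n
Y(-27, -10)*(-34) = (7 - 27)*(-34) = -20*(-34) = 680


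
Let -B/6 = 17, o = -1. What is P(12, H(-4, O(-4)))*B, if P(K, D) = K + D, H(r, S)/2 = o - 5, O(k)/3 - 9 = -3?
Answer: 0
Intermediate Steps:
O(k) = 18 (O(k) = 27 + 3*(-3) = 27 - 9 = 18)
H(r, S) = -12 (H(r, S) = 2*(-1 - 5) = 2*(-6) = -12)
B = -102 (B = -6*17 = -102)
P(K, D) = D + K
P(12, H(-4, O(-4)))*B = (-12 + 12)*(-102) = 0*(-102) = 0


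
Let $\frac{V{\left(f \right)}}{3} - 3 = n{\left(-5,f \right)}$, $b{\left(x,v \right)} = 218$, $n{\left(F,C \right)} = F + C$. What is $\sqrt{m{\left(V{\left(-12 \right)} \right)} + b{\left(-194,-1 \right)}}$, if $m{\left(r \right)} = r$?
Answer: $4 \sqrt{11} \approx 13.266$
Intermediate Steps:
$n{\left(F,C \right)} = C + F$
$V{\left(f \right)} = -6 + 3 f$ ($V{\left(f \right)} = 9 + 3 \left(f - 5\right) = 9 + 3 \left(-5 + f\right) = 9 + \left(-15 + 3 f\right) = -6 + 3 f$)
$\sqrt{m{\left(V{\left(-12 \right)} \right)} + b{\left(-194,-1 \right)}} = \sqrt{\left(-6 + 3 \left(-12\right)\right) + 218} = \sqrt{\left(-6 - 36\right) + 218} = \sqrt{-42 + 218} = \sqrt{176} = 4 \sqrt{11}$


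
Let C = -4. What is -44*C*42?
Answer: 7392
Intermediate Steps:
-44*C*42 = -44*(-4)*42 = 176*42 = 7392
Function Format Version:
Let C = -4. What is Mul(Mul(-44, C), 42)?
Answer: 7392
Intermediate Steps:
Mul(Mul(-44, C), 42) = Mul(Mul(-44, -4), 42) = Mul(176, 42) = 7392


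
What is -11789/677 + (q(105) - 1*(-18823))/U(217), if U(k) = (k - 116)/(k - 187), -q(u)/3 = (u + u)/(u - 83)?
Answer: 4185751201/752147 ≈ 5565.1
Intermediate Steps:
q(u) = -6*u/(-83 + u) (q(u) = -3*(u + u)/(u - 83) = -3*2*u/(-83 + u) = -6*u/(-83 + u))
U(k) = (-116 + k)/(-187 + k)
-11789/677 + (q(105) - 1*(-18823))/U(217) = -11789/677 + (-6*105/(-83 + 105) - 1*(-18823))/(((-116 + 217)/(-187 + 217))) = -11789*1/677 + (-6*105/22 + 18823)/((101/30)) = -11789/677 + (-6*105*1/22 + 18823)/(((1/30)*101)) = -11789/677 + (-315/11 + 18823)/(101/30) = -11789/677 + (206738/11)*(30/101) = -11789/677 + 6202140/1111 = 4185751201/752147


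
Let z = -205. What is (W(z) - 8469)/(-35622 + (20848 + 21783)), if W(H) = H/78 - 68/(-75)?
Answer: -5505969/4555850 ≈ -1.2085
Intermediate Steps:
W(H) = 68/75 + H/78 (W(H) = H*(1/78) - 68*(-1/75) = H/78 + 68/75 = 68/75 + H/78)
(W(z) - 8469)/(-35622 + (20848 + 21783)) = ((68/75 + (1/78)*(-205)) - 8469)/(-35622 + (20848 + 21783)) = ((68/75 - 205/78) - 8469)/(-35622 + 42631) = (-1119/650 - 8469)/7009 = -5505969/650*1/7009 = -5505969/4555850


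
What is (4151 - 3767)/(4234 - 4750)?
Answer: -32/43 ≈ -0.74419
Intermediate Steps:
(4151 - 3767)/(4234 - 4750) = 384/(-516) = 384*(-1/516) = -32/43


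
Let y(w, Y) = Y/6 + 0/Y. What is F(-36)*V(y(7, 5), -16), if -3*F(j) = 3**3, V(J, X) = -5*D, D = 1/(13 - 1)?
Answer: 15/4 ≈ 3.7500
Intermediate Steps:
y(w, Y) = Y/6 (y(w, Y) = Y*(1/6) + 0 = Y/6 + 0 = Y/6)
D = 1/12 ≈ 0.083333
V(J, X) = -5/12 (V(J, X) = -5*1/12 = -5/12)
F(j) = -9 (F(j) = -1/3*3**3 = -1/3*27 = -9)
F(-36)*V(y(7, 5), -16) = -9*(-5/12) = 15/4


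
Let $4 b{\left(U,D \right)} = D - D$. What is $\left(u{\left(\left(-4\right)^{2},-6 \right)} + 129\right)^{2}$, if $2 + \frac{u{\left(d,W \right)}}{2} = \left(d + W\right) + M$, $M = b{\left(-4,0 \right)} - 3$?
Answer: $19321$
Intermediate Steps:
$b{\left(U,D \right)} = 0$ ($b{\left(U,D \right)} = \frac{D - D}{4} = \frac{1}{4} \cdot 0 = 0$)
$M = -3$ ($M = 0 - 3 = -3$)
$u{\left(d,W \right)} = -10 + 2 W + 2 d$ ($u{\left(d,W \right)} = -4 + 2 \left(\left(d + W\right) - 3\right) = -4 + 2 \left(\left(W + d\right) - 3\right) = -4 + 2 \left(-3 + W + d\right) = -4 + \left(-6 + 2 W + 2 d\right) = -10 + 2 W + 2 d$)
$\left(u{\left(\left(-4\right)^{2},-6 \right)} + 129\right)^{2} = \left(\left(-10 + 2 \left(-6\right) + 2 \left(-4\right)^{2}\right) + 129\right)^{2} = \left(\left(-10 - 12 + 2 \cdot 16\right) + 129\right)^{2} = \left(\left(-10 - 12 + 32\right) + 129\right)^{2} = \left(10 + 129\right)^{2} = 139^{2} = 19321$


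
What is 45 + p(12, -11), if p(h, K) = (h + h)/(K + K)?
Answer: 483/11 ≈ 43.909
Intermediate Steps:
p(h, K) = h/K (p(h, K) = (2*h)/((2*K)) = (2*h)*(1/(2*K)) = h/K)
45 + p(12, -11) = 45 + 12/(-11) = 45 + 12*(-1/11) = 45 - 12/11 = 483/11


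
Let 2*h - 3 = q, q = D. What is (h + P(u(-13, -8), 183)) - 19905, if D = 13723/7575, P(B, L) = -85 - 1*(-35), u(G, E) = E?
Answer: -151140901/7575 ≈ -19953.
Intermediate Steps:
P(B, L) = -50 (P(B, L) = -85 + 35 = -50)
D = 13723/7575 (D = 13723*(1/7575) = 13723/7575 ≈ 1.8116)
q = 13723/7575 ≈ 1.8116
h = 18224/7575 (h = 3/2 + (½)*(13723/7575) = 3/2 + 13723/15150 = 18224/7575 ≈ 2.4058)
(h + P(u(-13, -8), 183)) - 19905 = (18224/7575 - 50) - 19905 = -360526/7575 - 19905 = -151140901/7575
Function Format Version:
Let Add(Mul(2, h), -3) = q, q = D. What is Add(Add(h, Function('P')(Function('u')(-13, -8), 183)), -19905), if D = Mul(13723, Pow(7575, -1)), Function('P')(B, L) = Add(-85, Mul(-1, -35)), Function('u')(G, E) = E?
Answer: Rational(-151140901, 7575) ≈ -19953.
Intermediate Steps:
Function('P')(B, L) = -50 (Function('P')(B, L) = Add(-85, 35) = -50)
D = Rational(13723, 7575) (D = Mul(13723, Rational(1, 7575)) = Rational(13723, 7575) ≈ 1.8116)
q = Rational(13723, 7575) ≈ 1.8116
h = Rational(18224, 7575) (h = Add(Rational(3, 2), Mul(Rational(1, 2), Rational(13723, 7575))) = Add(Rational(3, 2), Rational(13723, 15150)) = Rational(18224, 7575) ≈ 2.4058)
Add(Add(h, Function('P')(Function('u')(-13, -8), 183)), -19905) = Add(Add(Rational(18224, 7575), -50), -19905) = Add(Rational(-360526, 7575), -19905) = Rational(-151140901, 7575)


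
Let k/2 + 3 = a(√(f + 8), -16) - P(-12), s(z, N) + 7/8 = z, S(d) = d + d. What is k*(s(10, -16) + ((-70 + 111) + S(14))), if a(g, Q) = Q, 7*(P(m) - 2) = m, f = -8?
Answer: -84375/28 ≈ -3013.4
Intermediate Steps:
P(m) = 2 + m/7
S(d) = 2*d
s(z, N) = -7/8 + z
k = -270/7 (k = -6 + 2*(-16 - (2 + (⅐)*(-12))) = -6 + 2*(-16 - (2 - 12/7)) = -6 + 2*(-16 - 1*2/7) = -6 + 2*(-16 - 2/7) = -6 + 2*(-114/7) = -6 - 228/7 = -270/7 ≈ -38.571)
k*(s(10, -16) + ((-70 + 111) + S(14))) = -270*((-7/8 + 10) + ((-70 + 111) + 2*14))/7 = -270*(73/8 + (41 + 28))/7 = -270*(73/8 + 69)/7 = -270/7*625/8 = -84375/28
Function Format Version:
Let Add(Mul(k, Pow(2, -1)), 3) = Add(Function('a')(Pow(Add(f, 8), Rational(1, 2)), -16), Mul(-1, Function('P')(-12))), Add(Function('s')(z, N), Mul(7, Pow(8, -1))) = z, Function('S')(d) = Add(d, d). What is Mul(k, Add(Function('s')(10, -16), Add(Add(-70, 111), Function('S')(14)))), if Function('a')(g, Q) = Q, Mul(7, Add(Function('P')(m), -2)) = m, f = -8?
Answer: Rational(-84375, 28) ≈ -3013.4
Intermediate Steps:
Function('P')(m) = Add(2, Mul(Rational(1, 7), m))
Function('S')(d) = Mul(2, d)
Function('s')(z, N) = Add(Rational(-7, 8), z)
k = Rational(-270, 7) (k = Add(-6, Mul(2, Add(-16, Mul(-1, Add(2, Mul(Rational(1, 7), -12)))))) = Add(-6, Mul(2, Add(-16, Mul(-1, Add(2, Rational(-12, 7)))))) = Add(-6, Mul(2, Add(-16, Mul(-1, Rational(2, 7))))) = Add(-6, Mul(2, Add(-16, Rational(-2, 7)))) = Add(-6, Mul(2, Rational(-114, 7))) = Add(-6, Rational(-228, 7)) = Rational(-270, 7) ≈ -38.571)
Mul(k, Add(Function('s')(10, -16), Add(Add(-70, 111), Function('S')(14)))) = Mul(Rational(-270, 7), Add(Add(Rational(-7, 8), 10), Add(Add(-70, 111), Mul(2, 14)))) = Mul(Rational(-270, 7), Add(Rational(73, 8), Add(41, 28))) = Mul(Rational(-270, 7), Add(Rational(73, 8), 69)) = Mul(Rational(-270, 7), Rational(625, 8)) = Rational(-84375, 28)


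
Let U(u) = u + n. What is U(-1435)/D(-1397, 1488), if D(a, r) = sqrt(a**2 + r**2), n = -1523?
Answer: -2958*sqrt(4165753)/4165753 ≈ -1.4493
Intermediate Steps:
U(u) = -1523 + u (U(u) = u - 1523 = -1523 + u)
U(-1435)/D(-1397, 1488) = (-1523 - 1435)/(sqrt((-1397)**2 + 1488**2)) = -2958/sqrt(1951609 + 2214144) = -2958*sqrt(4165753)/4165753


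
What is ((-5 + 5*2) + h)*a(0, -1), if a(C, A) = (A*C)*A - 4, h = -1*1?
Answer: -16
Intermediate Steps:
h = -1
a(C, A) = -4 + C*A**2 (a(C, A) = C*A**2 - 4 = -4 + C*A**2)
((-5 + 5*2) + h)*a(0, -1) = ((-5 + 5*2) - 1)*(-4 + 0*(-1)**2) = ((-5 + 10) - 1)*(-4 + 0*1) = (5 - 1)*(-4 + 0) = 4*(-4) = -16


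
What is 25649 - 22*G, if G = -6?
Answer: 25781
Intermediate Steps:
25649 - 22*G = 25649 - 22*(-6) = 25649 + 132 = 25781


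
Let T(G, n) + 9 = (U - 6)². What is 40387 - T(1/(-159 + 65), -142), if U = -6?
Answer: 40252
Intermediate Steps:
T(G, n) = 135 (T(G, n) = -9 + (-6 - 6)² = -9 + (-12)² = -9 + 144 = 135)
40387 - T(1/(-159 + 65), -142) = 40387 - 1*135 = 40387 - 135 = 40252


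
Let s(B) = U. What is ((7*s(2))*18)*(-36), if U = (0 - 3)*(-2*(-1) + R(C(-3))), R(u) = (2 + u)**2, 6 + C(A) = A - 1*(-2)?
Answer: 367416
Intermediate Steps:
C(A) = -4 + A (C(A) = -6 + (A - 1*(-2)) = -6 + (A + 2) = -6 + (2 + A) = -4 + A)
U = -81 (U = (0 - 3)*(-2*(-1) + (2 + (-4 - 3))**2) = -3*(2 + (2 - 7)**2) = -3*(2 + (-5)**2) = -3*(2 + 25) = -3*27 = -81)
s(B) = -81
((7*s(2))*18)*(-36) = ((7*(-81))*18)*(-36) = -567*18*(-36) = -10206*(-36) = 367416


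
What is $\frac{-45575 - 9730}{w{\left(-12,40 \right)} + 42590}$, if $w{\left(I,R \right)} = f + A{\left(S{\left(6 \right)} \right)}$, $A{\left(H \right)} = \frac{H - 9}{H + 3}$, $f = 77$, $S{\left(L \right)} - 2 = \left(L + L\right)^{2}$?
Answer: $- \frac{1648089}{1271504} \approx -1.2962$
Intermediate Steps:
$S{\left(L \right)} = 2 + 4 L^{2}$ ($S{\left(L \right)} = 2 + \left(L + L\right)^{2} = 2 + \left(2 L\right)^{2} = 2 + 4 L^{2}$)
$A{\left(H \right)} = \frac{-9 + H}{3 + H}$
$w{\left(I,R \right)} = \frac{11610}{149}$ ($w{\left(I,R \right)} = 77 + \frac{-9 + \left(2 + 4 \cdot 6^{2}\right)}{3 + \left(2 + 4 \cdot 6^{2}\right)} = 77 + \frac{-9 + \left(2 + 4 \cdot 36\right)}{3 + \left(2 + 4 \cdot 36\right)} = 77 + \frac{-9 + \left(2 + 144\right)}{3 + \left(2 + 144\right)} = 77 + \frac{-9 + 146}{3 + 146} = 77 + \frac{1}{149} \cdot 137 = 77 + \frac{137}{149} = \frac{11610}{149}$)
$\frac{-45575 - 9730}{w{\left(-12,40 \right)} + 42590} = \frac{-45575 - 9730}{\frac{11610}{149} + 42590} = \frac{-45575 - 9730}{\frac{6357520}{149}} = \left(-55305\right) \frac{149}{6357520} = - \frac{1648089}{1271504}$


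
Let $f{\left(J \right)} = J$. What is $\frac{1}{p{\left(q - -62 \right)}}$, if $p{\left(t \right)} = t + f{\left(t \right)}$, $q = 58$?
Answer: $\frac{1}{240} \approx 0.0041667$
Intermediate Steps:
$p{\left(t \right)} = 2 t$ ($p{\left(t \right)} = t + t = 2 t$)
$\frac{1}{p{\left(q - -62 \right)}} = \frac{1}{2 \left(58 - -62\right)} = \frac{1}{2 \left(58 + 62\right)} = \frac{1}{2 \cdot 120} = \frac{1}{240}$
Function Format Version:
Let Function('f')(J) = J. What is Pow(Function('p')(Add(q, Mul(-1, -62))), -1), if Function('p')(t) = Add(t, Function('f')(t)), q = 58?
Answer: Rational(1, 240) ≈ 0.0041667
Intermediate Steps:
Function('p')(t) = Mul(2, t) (Function('p')(t) = Add(t, t) = Mul(2, t))
Pow(Function('p')(Add(q, Mul(-1, -62))), -1) = Pow(Mul(2, Add(58, Mul(-1, -62))), -1) = Pow(Mul(2, Add(58, 62)), -1) = Pow(Mul(2, 120), -1) = Pow(240, -1) = Rational(1, 240)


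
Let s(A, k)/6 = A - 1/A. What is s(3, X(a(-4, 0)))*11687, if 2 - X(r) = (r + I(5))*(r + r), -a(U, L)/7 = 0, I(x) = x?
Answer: 186992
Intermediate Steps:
a(U, L) = 0 (a(U, L) = -7*0 = 0)
X(r) = 2 - 2*r*(5 + r) (X(r) = 2 - (r + 5)*(r + r) = 2 - (5 + r)*2*r = 2 - 2*r*(5 + r))
s(A, k) = -6/A + 6*A (s(A, k) = 6*(A - 1/A) = -6/A + 6*A)
s(3, X(a(-4, 0)))*11687 = (-6/3 + 6*3)*11687 = (-6*⅓ + 18)*11687 = (-2 + 18)*11687 = 16*11687 = 186992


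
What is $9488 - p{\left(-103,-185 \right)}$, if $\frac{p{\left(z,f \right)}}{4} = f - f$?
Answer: $9488$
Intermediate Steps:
$p{\left(z,f \right)} = 0$ ($p{\left(z,f \right)} = 4 \left(f - f\right) = 4 \cdot 0 = 0$)
$9488 - p{\left(-103,-185 \right)} = 9488 - 0 = 9488 + 0 = 9488$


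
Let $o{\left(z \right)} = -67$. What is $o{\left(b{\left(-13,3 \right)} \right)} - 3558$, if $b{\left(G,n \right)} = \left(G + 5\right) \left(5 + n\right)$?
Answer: $-3625$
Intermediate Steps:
$b{\left(G,n \right)} = \left(5 + G\right) \left(5 + n\right)$
$o{\left(b{\left(-13,3 \right)} \right)} - 3558 = -67 - 3558 = -3625$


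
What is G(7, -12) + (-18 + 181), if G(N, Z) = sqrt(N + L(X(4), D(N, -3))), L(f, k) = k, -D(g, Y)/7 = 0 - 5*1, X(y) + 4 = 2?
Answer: 163 + sqrt(42) ≈ 169.48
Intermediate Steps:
X(y) = -2 (X(y) = -4 + 2 = -2)
D(g, Y) = 35 (D(g, Y) = -7*(0 - 5*1) = -7*(0 - 5) = -7*(-5) = 35)
G(N, Z) = sqrt(35 + N) (G(N, Z) = sqrt(N + 35) = sqrt(35 + N))
G(7, -12) + (-18 + 181) = sqrt(35 + 7) + (-18 + 181) = sqrt(42) + 163 = 163 + sqrt(42)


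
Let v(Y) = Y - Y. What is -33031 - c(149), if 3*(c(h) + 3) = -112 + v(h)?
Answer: -98972/3 ≈ -32991.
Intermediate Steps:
v(Y) = 0
c(h) = -121/3 (c(h) = -3 + (-112 + 0)/3 = -3 + (1/3)*(-112) = -3 - 112/3 = -121/3)
-33031 - c(149) = -33031 - 1*(-121/3) = -33031 + 121/3 = -98972/3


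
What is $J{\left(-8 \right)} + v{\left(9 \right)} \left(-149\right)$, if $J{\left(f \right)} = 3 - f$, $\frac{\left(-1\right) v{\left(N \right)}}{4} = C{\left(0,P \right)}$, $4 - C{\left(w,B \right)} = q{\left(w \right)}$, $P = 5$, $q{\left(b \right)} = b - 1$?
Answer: $2991$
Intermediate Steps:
$q{\left(b \right)} = -1 + b$
$C{\left(w,B \right)} = 5 - w$ ($C{\left(w,B \right)} = 4 - \left(-1 + w\right) = 5 - w$)
$v{\left(N \right)} = -20$ ($v{\left(N \right)} = - 4 \left(5 - 0\right) = - 4 \left(5 + 0\right) = \left(-4\right) 5 = -20$)
$J{\left(-8 \right)} + v{\left(9 \right)} \left(-149\right) = \left(3 - -8\right) - -2980 = \left(3 + 8\right) + 2980 = 11 + 2980 = 2991$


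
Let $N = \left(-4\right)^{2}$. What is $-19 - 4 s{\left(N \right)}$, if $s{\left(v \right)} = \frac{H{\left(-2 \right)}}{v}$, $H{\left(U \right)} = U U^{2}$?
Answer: $-17$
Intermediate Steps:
$N = 16$
$H{\left(U \right)} = U^{3}$
$s{\left(v \right)} = - \frac{8}{v}$ ($s{\left(v \right)} = \frac{\left(-2\right)^{3}}{v} = - \frac{8}{v}$)
$-19 - 4 s{\left(N \right)} = -19 - 4 \left(- \frac{8}{16}\right) = -19 - 4 \left(\left(-8\right) \frac{1}{16}\right) = -19 - -2 = -19 + 2 = -17$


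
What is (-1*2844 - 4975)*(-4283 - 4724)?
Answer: 70425733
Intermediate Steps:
(-1*2844 - 4975)*(-4283 - 4724) = (-2844 - 4975)*(-9007) = -7819*(-9007) = 70425733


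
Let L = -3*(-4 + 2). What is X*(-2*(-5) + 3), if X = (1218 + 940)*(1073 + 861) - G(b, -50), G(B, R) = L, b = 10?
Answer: 54256358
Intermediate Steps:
L = 6 (L = -3*(-2) = 6)
G(B, R) = 6
X = 4173566 (X = (1218 + 940)*(1073 + 861) - 1*6 = 2158*1934 - 6 = 4173572 - 6 = 4173566)
X*(-2*(-5) + 3) = 4173566*(-2*(-5) + 3) = 4173566*(10 + 3) = 4173566*13 = 54256358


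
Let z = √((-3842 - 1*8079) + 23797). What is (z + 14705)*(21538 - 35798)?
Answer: -209693300 - 28520*√2969 ≈ -2.1125e+8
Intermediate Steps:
z = 2*√2969 (z = √((-3842 - 8079) + 23797) = √(-11921 + 23797) = √11876 = 2*√2969 ≈ 108.98)
(z + 14705)*(21538 - 35798) = (2*√2969 + 14705)*(21538 - 35798) = (14705 + 2*√2969)*(-14260) = -209693300 - 28520*√2969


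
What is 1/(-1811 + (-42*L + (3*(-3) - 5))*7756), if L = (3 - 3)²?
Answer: -1/14154700 ≈ -7.0648e-8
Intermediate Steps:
L = 0 (L = 0² = 0)
1/(-1811 + (-42*L + (3*(-3) - 5))*7756) = 1/((-1811 + (-42*0 + (3*(-3) - 5)))*7756) = (1/7756)/(-1811 + (0 + (-9 - 5))) = (1/7756)/(-1811 + (0 - 14)) = (1/7756)/(-1811 - 14) = (1/7756)/(-1825) = -1/1825*1/7756 = -1/14154700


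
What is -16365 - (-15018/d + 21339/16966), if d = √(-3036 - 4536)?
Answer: -277669929/16966 - 2503*I*√1893/631 ≈ -16366.0 - 172.59*I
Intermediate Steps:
d = 2*I*√1893 (d = √(-7572) = 2*I*√1893 ≈ 87.017*I)
-16365 - (-15018/d + 21339/16966) = -16365 - (-15018*(-I*√1893/3786) + 21339/16966) = -16365 - (-(-2503)*I*√1893/631 + 21339*(1/16966)) = -16365 - (2503*I*√1893/631 + 21339/16966) = -16365 - (21339/16966 + 2503*I*√1893/631) = -16365 + (-21339/16966 - 2503*I*√1893/631) = -277669929/16966 - 2503*I*√1893/631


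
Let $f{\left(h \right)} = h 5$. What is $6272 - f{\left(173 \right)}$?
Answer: $5407$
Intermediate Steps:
$f{\left(h \right)} = 5 h$
$6272 - f{\left(173 \right)} = 6272 - 5 \cdot 173 = 6272 - 865 = 5407$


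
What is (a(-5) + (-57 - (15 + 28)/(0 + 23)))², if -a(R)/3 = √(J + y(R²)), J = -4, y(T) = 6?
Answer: 1842838/529 + 8124*√2/23 ≈ 3983.2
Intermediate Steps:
a(R) = -3*√2 (a(R) = -3*√(-4 + 6) = -3*√2)
(a(-5) + (-57 - (15 + 28)/(0 + 23)))² = (-3*√2 + (-57 - (15 + 28)/(0 + 23)))² = (-3*√2 + (-57 - 43/23))² = (-3*√2 - 1354/23)² = (-1354/23 - 3*√2)²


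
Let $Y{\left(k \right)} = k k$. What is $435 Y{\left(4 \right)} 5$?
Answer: $34800$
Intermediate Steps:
$Y{\left(k \right)} = k^{2}$
$435 Y{\left(4 \right)} 5 = 435 \cdot 4^{2} \cdot 5 = 435 \cdot 16 \cdot 5 = 435 \cdot 80 = 34800$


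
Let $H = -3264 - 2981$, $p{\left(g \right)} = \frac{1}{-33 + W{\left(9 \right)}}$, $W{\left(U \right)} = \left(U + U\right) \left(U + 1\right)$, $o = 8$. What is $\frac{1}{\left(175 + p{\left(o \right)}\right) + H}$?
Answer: $- \frac{147}{892289} \approx -0.00016474$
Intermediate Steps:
$W{\left(U \right)} = 2 U \left(1 + U\right)$
$p{\left(g \right)} = \frac{1}{147}$ ($p{\left(g \right)} = \frac{1}{-33 + 2 \cdot 9 \left(1 + 9\right)} = \frac{1}{-33 + 2 \cdot 9 \cdot 10} = \frac{1}{-33 + 180} = \frac{1}{147}$)
$H = -6245$
$\frac{1}{\left(175 + p{\left(o \right)}\right) + H} = \frac{1}{\left(175 + \frac{1}{147}\right) - 6245} = \frac{1}{\frac{25726}{147} - 6245} = \frac{1}{- \frac{892289}{147}} = - \frac{147}{892289}$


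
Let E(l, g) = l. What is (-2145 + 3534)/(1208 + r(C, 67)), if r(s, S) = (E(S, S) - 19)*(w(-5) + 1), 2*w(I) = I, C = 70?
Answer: 1389/1136 ≈ 1.2227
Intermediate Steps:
w(I) = I/2
r(s, S) = 57/2 - 3*S/2 (r(s, S) = (S - 19)*((½)*(-5) + 1) = (-19 + S)*(-5/2 + 1) = (-19 + S)*(-3/2) = 57/2 - 3*S/2)
(-2145 + 3534)/(1208 + r(C, 67)) = (-2145 + 3534)/(1208 + (57/2 - 3/2*67)) = 1389/(1208 + (57/2 - 201/2)) = 1389/(1208 - 72) = 1389/1136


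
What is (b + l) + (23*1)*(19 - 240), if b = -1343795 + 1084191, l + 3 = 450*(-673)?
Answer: -567540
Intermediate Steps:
l = -302853 (l = -3 + 450*(-673) = -3 - 302850 = -302853)
b = -259604
(b + l) + (23*1)*(19 - 240) = (-259604 - 302853) + (23*1)*(19 - 240) = -562457 + 23*(-221) = -562457 - 5083 = -567540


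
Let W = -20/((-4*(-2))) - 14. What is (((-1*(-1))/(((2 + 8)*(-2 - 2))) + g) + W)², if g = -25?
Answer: 2758921/1600 ≈ 1724.3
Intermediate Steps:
W = -33/2 (W = -20/8 - 14 = -20*⅛ - 14 = -5/2 - 14 = -33/2 ≈ -16.500)
(((-1*(-1))/(((2 + 8)*(-2 - 2))) + g) + W)² = (((-1*(-1))/(((2 + 8)*(-2 - 2))) - 25) - 33/2)² = ((1/(10*(-4)) - 25) - 33/2)² = ((1/(-40) - 25) - 33/2)² = ((1*(-1/40) - 25) - 33/2)² = ((-1/40 - 25) - 33/2)² = (-1001/40 - 33/2)² = (-1661/40)² = 2758921/1600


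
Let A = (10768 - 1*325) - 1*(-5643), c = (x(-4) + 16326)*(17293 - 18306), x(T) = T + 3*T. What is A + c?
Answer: -16505944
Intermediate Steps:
x(T) = 4*T
c = -16522030 (c = (4*(-4) + 16326)*(17293 - 18306) = (-16 + 16326)*(-1013) = 16310*(-1013) = -16522030)
A = 16086 (A = (10768 - 325) + 5643 = 10443 + 5643 = 16086)
A + c = 16086 - 16522030 = -16505944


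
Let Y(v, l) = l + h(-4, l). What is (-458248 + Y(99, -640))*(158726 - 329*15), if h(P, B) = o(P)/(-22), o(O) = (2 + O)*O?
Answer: -70572900332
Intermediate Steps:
o(O) = O*(2 + O)
h(P, B) = -P*(2 + P)/22 (h(P, B) = (P*(2 + P))/(-22) = (P*(2 + P))*(-1/22) = -P*(2 + P)/22)
Y(v, l) = -4/11 + l (Y(v, l) = l - 1/22*(-4)*(2 - 4) = l - 1/22*(-4)*(-2) = l - 4/11 = -4/11 + l)
(-458248 + Y(99, -640))*(158726 - 329*15) = (-458248 + (-4/11 - 640))*(158726 - 329*15) = (-458248 - 7044/11)*(158726 - 4935) = -5047772/11*153791 = -70572900332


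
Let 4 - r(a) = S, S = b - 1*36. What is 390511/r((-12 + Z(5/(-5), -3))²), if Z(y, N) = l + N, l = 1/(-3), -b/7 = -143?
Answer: -390511/961 ≈ -406.36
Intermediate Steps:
b = 1001 (b = -7*(-143) = 1001)
l = -⅓ ≈ -0.33333
Z(y, N) = -⅓ + N
S = 965 (S = 1001 - 1*36 = 1001 - 36 = 965)
r(a) = -961 (r(a) = 4 - 1*965 = 4 - 965 = -961)
390511/r((-12 + Z(5/(-5), -3))²) = 390511/(-961) = 390511*(-1/961) = -390511/961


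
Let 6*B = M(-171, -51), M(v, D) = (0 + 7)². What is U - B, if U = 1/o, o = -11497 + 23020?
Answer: -188207/23046 ≈ -8.1666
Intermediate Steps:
M(v, D) = 49 (M(v, D) = 7² = 49)
B = 49/6 (B = (⅙)*49 = 49/6 ≈ 8.1667)
o = 11523
U = 1/11523 ≈ 8.6783e-5
U - B = 1/11523 - 1*49/6 = 1/11523 - 49/6 = -188207/23046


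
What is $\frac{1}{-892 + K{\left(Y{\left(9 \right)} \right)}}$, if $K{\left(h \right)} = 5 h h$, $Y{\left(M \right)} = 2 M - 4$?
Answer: $\frac{1}{88} \approx 0.011364$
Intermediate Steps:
$Y{\left(M \right)} = -4 + 2 M$
$K{\left(h \right)} = 5 h^{2}$
$\frac{1}{-892 + K{\left(Y{\left(9 \right)} \right)}} = \frac{1}{-892 + 5 \left(-4 + 2 \cdot 9\right)^{2}} = \frac{1}{-892 + 5 \left(-4 + 18\right)^{2}} = \frac{1}{-892 + 5 \cdot 14^{2}} = \frac{1}{-892 + 5 \cdot 196} = \frac{1}{-892 + 980} = \frac{1}{88}$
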